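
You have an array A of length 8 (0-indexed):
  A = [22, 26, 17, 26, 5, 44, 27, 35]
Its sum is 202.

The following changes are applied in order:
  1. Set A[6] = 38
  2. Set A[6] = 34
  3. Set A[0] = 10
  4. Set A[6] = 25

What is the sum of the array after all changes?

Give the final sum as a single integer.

Answer: 188

Derivation:
Initial sum: 202
Change 1: A[6] 27 -> 38, delta = 11, sum = 213
Change 2: A[6] 38 -> 34, delta = -4, sum = 209
Change 3: A[0] 22 -> 10, delta = -12, sum = 197
Change 4: A[6] 34 -> 25, delta = -9, sum = 188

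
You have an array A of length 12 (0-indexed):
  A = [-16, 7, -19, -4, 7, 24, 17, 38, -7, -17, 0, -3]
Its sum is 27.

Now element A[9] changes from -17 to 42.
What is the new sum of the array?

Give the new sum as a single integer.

Answer: 86

Derivation:
Old value at index 9: -17
New value at index 9: 42
Delta = 42 - -17 = 59
New sum = old_sum + delta = 27 + (59) = 86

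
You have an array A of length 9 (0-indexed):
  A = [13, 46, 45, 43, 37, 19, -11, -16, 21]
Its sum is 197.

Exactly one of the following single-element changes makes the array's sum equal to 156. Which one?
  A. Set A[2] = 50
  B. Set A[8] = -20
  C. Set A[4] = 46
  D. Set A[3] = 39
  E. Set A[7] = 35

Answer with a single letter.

Answer: B

Derivation:
Option A: A[2] 45->50, delta=5, new_sum=197+(5)=202
Option B: A[8] 21->-20, delta=-41, new_sum=197+(-41)=156 <-- matches target
Option C: A[4] 37->46, delta=9, new_sum=197+(9)=206
Option D: A[3] 43->39, delta=-4, new_sum=197+(-4)=193
Option E: A[7] -16->35, delta=51, new_sum=197+(51)=248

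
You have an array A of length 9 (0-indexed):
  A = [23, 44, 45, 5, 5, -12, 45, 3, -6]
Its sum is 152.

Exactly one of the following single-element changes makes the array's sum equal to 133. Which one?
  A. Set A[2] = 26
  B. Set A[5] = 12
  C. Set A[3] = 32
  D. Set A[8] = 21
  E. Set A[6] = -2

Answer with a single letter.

Answer: A

Derivation:
Option A: A[2] 45->26, delta=-19, new_sum=152+(-19)=133 <-- matches target
Option B: A[5] -12->12, delta=24, new_sum=152+(24)=176
Option C: A[3] 5->32, delta=27, new_sum=152+(27)=179
Option D: A[8] -6->21, delta=27, new_sum=152+(27)=179
Option E: A[6] 45->-2, delta=-47, new_sum=152+(-47)=105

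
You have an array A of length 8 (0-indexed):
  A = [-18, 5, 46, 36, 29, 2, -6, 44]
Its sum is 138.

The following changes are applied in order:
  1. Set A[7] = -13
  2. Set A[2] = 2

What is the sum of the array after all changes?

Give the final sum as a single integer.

Answer: 37

Derivation:
Initial sum: 138
Change 1: A[7] 44 -> -13, delta = -57, sum = 81
Change 2: A[2] 46 -> 2, delta = -44, sum = 37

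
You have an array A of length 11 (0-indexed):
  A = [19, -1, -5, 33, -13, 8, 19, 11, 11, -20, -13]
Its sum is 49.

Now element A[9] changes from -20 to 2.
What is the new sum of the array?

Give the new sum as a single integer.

Old value at index 9: -20
New value at index 9: 2
Delta = 2 - -20 = 22
New sum = old_sum + delta = 49 + (22) = 71

Answer: 71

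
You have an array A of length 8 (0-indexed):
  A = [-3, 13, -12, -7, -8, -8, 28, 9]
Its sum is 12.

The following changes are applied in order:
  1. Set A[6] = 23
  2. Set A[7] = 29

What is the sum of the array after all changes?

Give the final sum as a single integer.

Answer: 27

Derivation:
Initial sum: 12
Change 1: A[6] 28 -> 23, delta = -5, sum = 7
Change 2: A[7] 9 -> 29, delta = 20, sum = 27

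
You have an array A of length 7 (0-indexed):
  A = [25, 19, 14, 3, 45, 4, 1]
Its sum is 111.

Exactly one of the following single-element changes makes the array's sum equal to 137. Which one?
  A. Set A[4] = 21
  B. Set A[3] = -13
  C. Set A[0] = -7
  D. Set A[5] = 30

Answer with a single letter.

Answer: D

Derivation:
Option A: A[4] 45->21, delta=-24, new_sum=111+(-24)=87
Option B: A[3] 3->-13, delta=-16, new_sum=111+(-16)=95
Option C: A[0] 25->-7, delta=-32, new_sum=111+(-32)=79
Option D: A[5] 4->30, delta=26, new_sum=111+(26)=137 <-- matches target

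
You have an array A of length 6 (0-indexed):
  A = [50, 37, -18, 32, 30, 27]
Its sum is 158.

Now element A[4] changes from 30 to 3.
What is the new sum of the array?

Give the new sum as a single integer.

Answer: 131

Derivation:
Old value at index 4: 30
New value at index 4: 3
Delta = 3 - 30 = -27
New sum = old_sum + delta = 158 + (-27) = 131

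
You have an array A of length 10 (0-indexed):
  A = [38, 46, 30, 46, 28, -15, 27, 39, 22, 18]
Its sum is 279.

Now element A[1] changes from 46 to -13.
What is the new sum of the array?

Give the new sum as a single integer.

Old value at index 1: 46
New value at index 1: -13
Delta = -13 - 46 = -59
New sum = old_sum + delta = 279 + (-59) = 220

Answer: 220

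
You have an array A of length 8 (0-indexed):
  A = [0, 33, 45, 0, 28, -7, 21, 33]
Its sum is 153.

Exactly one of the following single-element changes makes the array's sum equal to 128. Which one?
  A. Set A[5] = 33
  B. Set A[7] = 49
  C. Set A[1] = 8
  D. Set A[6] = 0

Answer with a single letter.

Answer: C

Derivation:
Option A: A[5] -7->33, delta=40, new_sum=153+(40)=193
Option B: A[7] 33->49, delta=16, new_sum=153+(16)=169
Option C: A[1] 33->8, delta=-25, new_sum=153+(-25)=128 <-- matches target
Option D: A[6] 21->0, delta=-21, new_sum=153+(-21)=132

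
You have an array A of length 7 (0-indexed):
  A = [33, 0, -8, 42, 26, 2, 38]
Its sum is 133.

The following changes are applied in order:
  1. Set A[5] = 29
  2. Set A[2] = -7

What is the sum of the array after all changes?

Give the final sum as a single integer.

Answer: 161

Derivation:
Initial sum: 133
Change 1: A[5] 2 -> 29, delta = 27, sum = 160
Change 2: A[2] -8 -> -7, delta = 1, sum = 161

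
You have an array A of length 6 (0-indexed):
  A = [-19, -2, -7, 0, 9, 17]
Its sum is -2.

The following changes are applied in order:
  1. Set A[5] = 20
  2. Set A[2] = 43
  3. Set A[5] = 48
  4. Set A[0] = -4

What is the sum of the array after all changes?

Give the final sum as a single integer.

Initial sum: -2
Change 1: A[5] 17 -> 20, delta = 3, sum = 1
Change 2: A[2] -7 -> 43, delta = 50, sum = 51
Change 3: A[5] 20 -> 48, delta = 28, sum = 79
Change 4: A[0] -19 -> -4, delta = 15, sum = 94

Answer: 94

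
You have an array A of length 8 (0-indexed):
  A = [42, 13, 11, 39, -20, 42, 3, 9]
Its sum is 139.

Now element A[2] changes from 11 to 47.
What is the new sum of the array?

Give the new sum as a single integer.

Old value at index 2: 11
New value at index 2: 47
Delta = 47 - 11 = 36
New sum = old_sum + delta = 139 + (36) = 175

Answer: 175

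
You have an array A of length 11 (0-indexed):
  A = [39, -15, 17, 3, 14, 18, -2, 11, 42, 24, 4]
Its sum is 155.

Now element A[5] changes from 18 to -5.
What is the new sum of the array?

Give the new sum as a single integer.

Old value at index 5: 18
New value at index 5: -5
Delta = -5 - 18 = -23
New sum = old_sum + delta = 155 + (-23) = 132

Answer: 132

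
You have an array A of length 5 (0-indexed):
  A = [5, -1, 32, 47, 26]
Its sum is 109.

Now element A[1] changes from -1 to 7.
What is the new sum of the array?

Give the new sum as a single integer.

Answer: 117

Derivation:
Old value at index 1: -1
New value at index 1: 7
Delta = 7 - -1 = 8
New sum = old_sum + delta = 109 + (8) = 117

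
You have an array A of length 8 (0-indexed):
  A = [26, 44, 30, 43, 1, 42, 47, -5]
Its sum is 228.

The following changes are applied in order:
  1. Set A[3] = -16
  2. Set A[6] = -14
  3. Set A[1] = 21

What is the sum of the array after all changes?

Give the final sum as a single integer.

Initial sum: 228
Change 1: A[3] 43 -> -16, delta = -59, sum = 169
Change 2: A[6] 47 -> -14, delta = -61, sum = 108
Change 3: A[1] 44 -> 21, delta = -23, sum = 85

Answer: 85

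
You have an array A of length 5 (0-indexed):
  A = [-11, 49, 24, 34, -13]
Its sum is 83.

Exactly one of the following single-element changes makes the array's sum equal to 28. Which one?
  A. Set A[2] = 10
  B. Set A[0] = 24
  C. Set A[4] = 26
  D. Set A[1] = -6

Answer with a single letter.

Option A: A[2] 24->10, delta=-14, new_sum=83+(-14)=69
Option B: A[0] -11->24, delta=35, new_sum=83+(35)=118
Option C: A[4] -13->26, delta=39, new_sum=83+(39)=122
Option D: A[1] 49->-6, delta=-55, new_sum=83+(-55)=28 <-- matches target

Answer: D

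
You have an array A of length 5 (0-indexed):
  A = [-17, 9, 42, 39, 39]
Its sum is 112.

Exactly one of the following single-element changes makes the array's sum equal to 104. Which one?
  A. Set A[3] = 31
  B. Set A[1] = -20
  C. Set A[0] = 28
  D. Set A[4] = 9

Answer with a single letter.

Option A: A[3] 39->31, delta=-8, new_sum=112+(-8)=104 <-- matches target
Option B: A[1] 9->-20, delta=-29, new_sum=112+(-29)=83
Option C: A[0] -17->28, delta=45, new_sum=112+(45)=157
Option D: A[4] 39->9, delta=-30, new_sum=112+(-30)=82

Answer: A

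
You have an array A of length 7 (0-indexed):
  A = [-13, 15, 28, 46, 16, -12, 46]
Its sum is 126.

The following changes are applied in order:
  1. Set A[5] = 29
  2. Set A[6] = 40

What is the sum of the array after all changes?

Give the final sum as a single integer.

Initial sum: 126
Change 1: A[5] -12 -> 29, delta = 41, sum = 167
Change 2: A[6] 46 -> 40, delta = -6, sum = 161

Answer: 161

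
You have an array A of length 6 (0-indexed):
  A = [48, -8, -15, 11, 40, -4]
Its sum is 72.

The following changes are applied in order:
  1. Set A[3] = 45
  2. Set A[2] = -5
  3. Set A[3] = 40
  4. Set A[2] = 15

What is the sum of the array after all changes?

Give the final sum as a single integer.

Answer: 131

Derivation:
Initial sum: 72
Change 1: A[3] 11 -> 45, delta = 34, sum = 106
Change 2: A[2] -15 -> -5, delta = 10, sum = 116
Change 3: A[3] 45 -> 40, delta = -5, sum = 111
Change 4: A[2] -5 -> 15, delta = 20, sum = 131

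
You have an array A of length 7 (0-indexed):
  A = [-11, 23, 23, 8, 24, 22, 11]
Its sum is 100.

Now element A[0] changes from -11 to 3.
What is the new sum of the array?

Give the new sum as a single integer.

Answer: 114

Derivation:
Old value at index 0: -11
New value at index 0: 3
Delta = 3 - -11 = 14
New sum = old_sum + delta = 100 + (14) = 114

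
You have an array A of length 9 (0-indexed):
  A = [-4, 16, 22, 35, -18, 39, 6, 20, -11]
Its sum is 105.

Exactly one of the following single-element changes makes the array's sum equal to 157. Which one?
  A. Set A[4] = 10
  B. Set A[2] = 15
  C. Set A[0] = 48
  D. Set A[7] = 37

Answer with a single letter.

Option A: A[4] -18->10, delta=28, new_sum=105+(28)=133
Option B: A[2] 22->15, delta=-7, new_sum=105+(-7)=98
Option C: A[0] -4->48, delta=52, new_sum=105+(52)=157 <-- matches target
Option D: A[7] 20->37, delta=17, new_sum=105+(17)=122

Answer: C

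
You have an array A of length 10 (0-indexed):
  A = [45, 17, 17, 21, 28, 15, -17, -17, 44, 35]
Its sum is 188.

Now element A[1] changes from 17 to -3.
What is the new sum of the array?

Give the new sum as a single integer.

Old value at index 1: 17
New value at index 1: -3
Delta = -3 - 17 = -20
New sum = old_sum + delta = 188 + (-20) = 168

Answer: 168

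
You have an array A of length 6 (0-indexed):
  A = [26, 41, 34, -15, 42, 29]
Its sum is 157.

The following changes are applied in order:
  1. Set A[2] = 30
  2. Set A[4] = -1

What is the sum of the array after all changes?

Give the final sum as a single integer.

Answer: 110

Derivation:
Initial sum: 157
Change 1: A[2] 34 -> 30, delta = -4, sum = 153
Change 2: A[4] 42 -> -1, delta = -43, sum = 110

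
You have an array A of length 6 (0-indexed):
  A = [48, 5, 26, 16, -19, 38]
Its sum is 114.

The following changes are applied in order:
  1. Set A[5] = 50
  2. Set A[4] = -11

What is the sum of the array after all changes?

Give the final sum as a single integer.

Answer: 134

Derivation:
Initial sum: 114
Change 1: A[5] 38 -> 50, delta = 12, sum = 126
Change 2: A[4] -19 -> -11, delta = 8, sum = 134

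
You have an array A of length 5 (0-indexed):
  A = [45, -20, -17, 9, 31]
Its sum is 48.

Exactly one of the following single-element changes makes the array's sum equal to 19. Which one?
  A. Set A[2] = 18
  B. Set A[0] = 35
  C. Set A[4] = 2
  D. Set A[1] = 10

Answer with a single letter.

Answer: C

Derivation:
Option A: A[2] -17->18, delta=35, new_sum=48+(35)=83
Option B: A[0] 45->35, delta=-10, new_sum=48+(-10)=38
Option C: A[4] 31->2, delta=-29, new_sum=48+(-29)=19 <-- matches target
Option D: A[1] -20->10, delta=30, new_sum=48+(30)=78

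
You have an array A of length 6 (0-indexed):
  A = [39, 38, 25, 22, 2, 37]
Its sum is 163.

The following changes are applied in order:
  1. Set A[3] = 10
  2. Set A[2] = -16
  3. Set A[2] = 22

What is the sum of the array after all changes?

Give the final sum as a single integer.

Answer: 148

Derivation:
Initial sum: 163
Change 1: A[3] 22 -> 10, delta = -12, sum = 151
Change 2: A[2] 25 -> -16, delta = -41, sum = 110
Change 3: A[2] -16 -> 22, delta = 38, sum = 148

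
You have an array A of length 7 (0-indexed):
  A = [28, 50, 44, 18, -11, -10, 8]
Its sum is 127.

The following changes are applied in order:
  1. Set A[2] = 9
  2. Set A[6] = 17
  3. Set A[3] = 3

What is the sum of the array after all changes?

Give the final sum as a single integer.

Initial sum: 127
Change 1: A[2] 44 -> 9, delta = -35, sum = 92
Change 2: A[6] 8 -> 17, delta = 9, sum = 101
Change 3: A[3] 18 -> 3, delta = -15, sum = 86

Answer: 86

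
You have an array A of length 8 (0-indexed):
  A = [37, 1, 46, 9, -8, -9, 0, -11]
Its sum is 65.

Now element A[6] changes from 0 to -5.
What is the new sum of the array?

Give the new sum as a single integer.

Old value at index 6: 0
New value at index 6: -5
Delta = -5 - 0 = -5
New sum = old_sum + delta = 65 + (-5) = 60

Answer: 60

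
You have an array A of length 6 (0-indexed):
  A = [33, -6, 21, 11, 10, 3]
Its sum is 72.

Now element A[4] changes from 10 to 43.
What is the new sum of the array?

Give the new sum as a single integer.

Old value at index 4: 10
New value at index 4: 43
Delta = 43 - 10 = 33
New sum = old_sum + delta = 72 + (33) = 105

Answer: 105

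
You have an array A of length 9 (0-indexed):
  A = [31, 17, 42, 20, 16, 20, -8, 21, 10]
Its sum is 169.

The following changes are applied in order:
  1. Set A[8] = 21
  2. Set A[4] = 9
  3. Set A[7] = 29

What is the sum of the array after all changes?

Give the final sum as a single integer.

Answer: 181

Derivation:
Initial sum: 169
Change 1: A[8] 10 -> 21, delta = 11, sum = 180
Change 2: A[4] 16 -> 9, delta = -7, sum = 173
Change 3: A[7] 21 -> 29, delta = 8, sum = 181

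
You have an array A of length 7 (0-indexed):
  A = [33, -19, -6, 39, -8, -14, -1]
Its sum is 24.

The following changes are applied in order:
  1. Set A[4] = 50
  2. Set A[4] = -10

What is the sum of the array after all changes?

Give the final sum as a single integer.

Initial sum: 24
Change 1: A[4] -8 -> 50, delta = 58, sum = 82
Change 2: A[4] 50 -> -10, delta = -60, sum = 22

Answer: 22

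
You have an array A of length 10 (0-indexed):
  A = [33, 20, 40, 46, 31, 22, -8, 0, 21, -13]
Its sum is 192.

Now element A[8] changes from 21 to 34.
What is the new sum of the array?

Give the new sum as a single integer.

Answer: 205

Derivation:
Old value at index 8: 21
New value at index 8: 34
Delta = 34 - 21 = 13
New sum = old_sum + delta = 192 + (13) = 205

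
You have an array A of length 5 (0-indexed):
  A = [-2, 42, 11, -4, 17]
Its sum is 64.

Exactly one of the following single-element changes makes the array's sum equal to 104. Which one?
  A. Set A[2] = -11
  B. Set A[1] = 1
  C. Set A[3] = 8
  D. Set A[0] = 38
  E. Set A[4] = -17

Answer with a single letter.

Answer: D

Derivation:
Option A: A[2] 11->-11, delta=-22, new_sum=64+(-22)=42
Option B: A[1] 42->1, delta=-41, new_sum=64+(-41)=23
Option C: A[3] -4->8, delta=12, new_sum=64+(12)=76
Option D: A[0] -2->38, delta=40, new_sum=64+(40)=104 <-- matches target
Option E: A[4] 17->-17, delta=-34, new_sum=64+(-34)=30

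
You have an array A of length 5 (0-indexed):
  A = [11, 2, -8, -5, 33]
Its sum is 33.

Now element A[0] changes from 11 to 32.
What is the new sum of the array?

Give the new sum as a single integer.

Answer: 54

Derivation:
Old value at index 0: 11
New value at index 0: 32
Delta = 32 - 11 = 21
New sum = old_sum + delta = 33 + (21) = 54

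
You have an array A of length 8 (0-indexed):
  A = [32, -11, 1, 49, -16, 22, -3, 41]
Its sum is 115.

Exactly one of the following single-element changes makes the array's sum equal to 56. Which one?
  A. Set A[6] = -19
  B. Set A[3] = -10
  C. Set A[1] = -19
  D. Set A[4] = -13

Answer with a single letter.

Answer: B

Derivation:
Option A: A[6] -3->-19, delta=-16, new_sum=115+(-16)=99
Option B: A[3] 49->-10, delta=-59, new_sum=115+(-59)=56 <-- matches target
Option C: A[1] -11->-19, delta=-8, new_sum=115+(-8)=107
Option D: A[4] -16->-13, delta=3, new_sum=115+(3)=118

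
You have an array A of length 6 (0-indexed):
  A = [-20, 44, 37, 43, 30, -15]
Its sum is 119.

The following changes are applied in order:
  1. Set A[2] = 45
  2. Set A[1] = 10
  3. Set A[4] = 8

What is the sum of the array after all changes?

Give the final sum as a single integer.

Answer: 71

Derivation:
Initial sum: 119
Change 1: A[2] 37 -> 45, delta = 8, sum = 127
Change 2: A[1] 44 -> 10, delta = -34, sum = 93
Change 3: A[4] 30 -> 8, delta = -22, sum = 71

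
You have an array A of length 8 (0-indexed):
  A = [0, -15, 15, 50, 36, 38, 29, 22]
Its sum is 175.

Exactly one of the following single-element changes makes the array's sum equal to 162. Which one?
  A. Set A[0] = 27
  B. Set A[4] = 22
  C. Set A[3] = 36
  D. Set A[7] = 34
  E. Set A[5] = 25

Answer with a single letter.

Option A: A[0] 0->27, delta=27, new_sum=175+(27)=202
Option B: A[4] 36->22, delta=-14, new_sum=175+(-14)=161
Option C: A[3] 50->36, delta=-14, new_sum=175+(-14)=161
Option D: A[7] 22->34, delta=12, new_sum=175+(12)=187
Option E: A[5] 38->25, delta=-13, new_sum=175+(-13)=162 <-- matches target

Answer: E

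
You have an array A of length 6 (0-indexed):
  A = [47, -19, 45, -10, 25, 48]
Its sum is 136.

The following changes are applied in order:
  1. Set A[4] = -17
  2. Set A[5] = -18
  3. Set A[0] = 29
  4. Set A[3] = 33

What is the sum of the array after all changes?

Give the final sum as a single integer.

Initial sum: 136
Change 1: A[4] 25 -> -17, delta = -42, sum = 94
Change 2: A[5] 48 -> -18, delta = -66, sum = 28
Change 3: A[0] 47 -> 29, delta = -18, sum = 10
Change 4: A[3] -10 -> 33, delta = 43, sum = 53

Answer: 53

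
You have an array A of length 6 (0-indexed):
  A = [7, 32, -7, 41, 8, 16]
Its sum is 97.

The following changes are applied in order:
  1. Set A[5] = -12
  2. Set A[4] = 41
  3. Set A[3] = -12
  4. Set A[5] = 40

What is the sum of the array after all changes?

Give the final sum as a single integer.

Initial sum: 97
Change 1: A[5] 16 -> -12, delta = -28, sum = 69
Change 2: A[4] 8 -> 41, delta = 33, sum = 102
Change 3: A[3] 41 -> -12, delta = -53, sum = 49
Change 4: A[5] -12 -> 40, delta = 52, sum = 101

Answer: 101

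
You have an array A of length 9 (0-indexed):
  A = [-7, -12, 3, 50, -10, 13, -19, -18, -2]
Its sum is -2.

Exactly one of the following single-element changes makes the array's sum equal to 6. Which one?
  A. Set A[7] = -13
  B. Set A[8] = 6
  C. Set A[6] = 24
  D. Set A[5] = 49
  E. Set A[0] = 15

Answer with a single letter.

Option A: A[7] -18->-13, delta=5, new_sum=-2+(5)=3
Option B: A[8] -2->6, delta=8, new_sum=-2+(8)=6 <-- matches target
Option C: A[6] -19->24, delta=43, new_sum=-2+(43)=41
Option D: A[5] 13->49, delta=36, new_sum=-2+(36)=34
Option E: A[0] -7->15, delta=22, new_sum=-2+(22)=20

Answer: B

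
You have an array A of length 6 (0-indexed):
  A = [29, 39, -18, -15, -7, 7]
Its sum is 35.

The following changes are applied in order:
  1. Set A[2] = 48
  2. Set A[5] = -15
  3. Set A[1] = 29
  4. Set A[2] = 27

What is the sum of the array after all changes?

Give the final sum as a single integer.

Initial sum: 35
Change 1: A[2] -18 -> 48, delta = 66, sum = 101
Change 2: A[5] 7 -> -15, delta = -22, sum = 79
Change 3: A[1] 39 -> 29, delta = -10, sum = 69
Change 4: A[2] 48 -> 27, delta = -21, sum = 48

Answer: 48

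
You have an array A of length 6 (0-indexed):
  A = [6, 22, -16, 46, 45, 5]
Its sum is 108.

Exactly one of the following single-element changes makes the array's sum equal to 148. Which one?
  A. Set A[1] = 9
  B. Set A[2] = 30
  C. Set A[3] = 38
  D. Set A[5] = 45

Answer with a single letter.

Answer: D

Derivation:
Option A: A[1] 22->9, delta=-13, new_sum=108+(-13)=95
Option B: A[2] -16->30, delta=46, new_sum=108+(46)=154
Option C: A[3] 46->38, delta=-8, new_sum=108+(-8)=100
Option D: A[5] 5->45, delta=40, new_sum=108+(40)=148 <-- matches target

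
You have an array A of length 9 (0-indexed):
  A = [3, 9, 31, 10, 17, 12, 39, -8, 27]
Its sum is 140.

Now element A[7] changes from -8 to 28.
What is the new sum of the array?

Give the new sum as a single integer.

Answer: 176

Derivation:
Old value at index 7: -8
New value at index 7: 28
Delta = 28 - -8 = 36
New sum = old_sum + delta = 140 + (36) = 176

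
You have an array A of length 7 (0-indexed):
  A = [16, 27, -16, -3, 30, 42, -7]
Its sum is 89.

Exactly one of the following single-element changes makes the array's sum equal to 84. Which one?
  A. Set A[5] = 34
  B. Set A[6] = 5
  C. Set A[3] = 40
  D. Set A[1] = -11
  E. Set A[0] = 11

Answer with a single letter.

Option A: A[5] 42->34, delta=-8, new_sum=89+(-8)=81
Option B: A[6] -7->5, delta=12, new_sum=89+(12)=101
Option C: A[3] -3->40, delta=43, new_sum=89+(43)=132
Option D: A[1] 27->-11, delta=-38, new_sum=89+(-38)=51
Option E: A[0] 16->11, delta=-5, new_sum=89+(-5)=84 <-- matches target

Answer: E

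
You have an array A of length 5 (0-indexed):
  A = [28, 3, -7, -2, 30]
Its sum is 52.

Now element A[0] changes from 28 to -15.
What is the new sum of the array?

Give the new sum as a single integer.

Answer: 9

Derivation:
Old value at index 0: 28
New value at index 0: -15
Delta = -15 - 28 = -43
New sum = old_sum + delta = 52 + (-43) = 9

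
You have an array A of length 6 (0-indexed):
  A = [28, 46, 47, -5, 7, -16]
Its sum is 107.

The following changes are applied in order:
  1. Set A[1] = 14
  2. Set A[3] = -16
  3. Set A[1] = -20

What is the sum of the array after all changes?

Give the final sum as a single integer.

Answer: 30

Derivation:
Initial sum: 107
Change 1: A[1] 46 -> 14, delta = -32, sum = 75
Change 2: A[3] -5 -> -16, delta = -11, sum = 64
Change 3: A[1] 14 -> -20, delta = -34, sum = 30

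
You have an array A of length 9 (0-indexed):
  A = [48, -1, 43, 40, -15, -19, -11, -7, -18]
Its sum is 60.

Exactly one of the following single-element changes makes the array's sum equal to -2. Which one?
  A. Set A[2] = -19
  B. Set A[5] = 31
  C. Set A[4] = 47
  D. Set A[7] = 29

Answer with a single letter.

Answer: A

Derivation:
Option A: A[2] 43->-19, delta=-62, new_sum=60+(-62)=-2 <-- matches target
Option B: A[5] -19->31, delta=50, new_sum=60+(50)=110
Option C: A[4] -15->47, delta=62, new_sum=60+(62)=122
Option D: A[7] -7->29, delta=36, new_sum=60+(36)=96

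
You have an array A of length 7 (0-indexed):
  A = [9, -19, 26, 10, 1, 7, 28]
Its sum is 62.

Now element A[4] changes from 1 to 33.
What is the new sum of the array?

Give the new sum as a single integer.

Old value at index 4: 1
New value at index 4: 33
Delta = 33 - 1 = 32
New sum = old_sum + delta = 62 + (32) = 94

Answer: 94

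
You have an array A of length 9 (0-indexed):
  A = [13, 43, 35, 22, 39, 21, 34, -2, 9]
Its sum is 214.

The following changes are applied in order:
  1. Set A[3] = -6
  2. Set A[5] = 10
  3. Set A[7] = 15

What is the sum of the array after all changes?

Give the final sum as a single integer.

Initial sum: 214
Change 1: A[3] 22 -> -6, delta = -28, sum = 186
Change 2: A[5] 21 -> 10, delta = -11, sum = 175
Change 3: A[7] -2 -> 15, delta = 17, sum = 192

Answer: 192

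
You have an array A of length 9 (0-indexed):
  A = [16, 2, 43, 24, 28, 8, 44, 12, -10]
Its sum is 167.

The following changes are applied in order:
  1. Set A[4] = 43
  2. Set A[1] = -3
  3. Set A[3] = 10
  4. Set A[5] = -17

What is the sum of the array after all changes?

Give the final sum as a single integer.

Initial sum: 167
Change 1: A[4] 28 -> 43, delta = 15, sum = 182
Change 2: A[1] 2 -> -3, delta = -5, sum = 177
Change 3: A[3] 24 -> 10, delta = -14, sum = 163
Change 4: A[5] 8 -> -17, delta = -25, sum = 138

Answer: 138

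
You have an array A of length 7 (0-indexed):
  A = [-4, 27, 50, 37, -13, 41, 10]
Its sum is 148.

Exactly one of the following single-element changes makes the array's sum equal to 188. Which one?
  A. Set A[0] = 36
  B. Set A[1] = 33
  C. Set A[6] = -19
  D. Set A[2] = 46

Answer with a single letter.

Answer: A

Derivation:
Option A: A[0] -4->36, delta=40, new_sum=148+(40)=188 <-- matches target
Option B: A[1] 27->33, delta=6, new_sum=148+(6)=154
Option C: A[6] 10->-19, delta=-29, new_sum=148+(-29)=119
Option D: A[2] 50->46, delta=-4, new_sum=148+(-4)=144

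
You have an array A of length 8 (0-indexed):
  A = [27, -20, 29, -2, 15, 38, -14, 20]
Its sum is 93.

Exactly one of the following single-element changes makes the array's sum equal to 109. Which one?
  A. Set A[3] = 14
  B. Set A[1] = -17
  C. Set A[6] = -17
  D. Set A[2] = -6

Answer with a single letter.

Answer: A

Derivation:
Option A: A[3] -2->14, delta=16, new_sum=93+(16)=109 <-- matches target
Option B: A[1] -20->-17, delta=3, new_sum=93+(3)=96
Option C: A[6] -14->-17, delta=-3, new_sum=93+(-3)=90
Option D: A[2] 29->-6, delta=-35, new_sum=93+(-35)=58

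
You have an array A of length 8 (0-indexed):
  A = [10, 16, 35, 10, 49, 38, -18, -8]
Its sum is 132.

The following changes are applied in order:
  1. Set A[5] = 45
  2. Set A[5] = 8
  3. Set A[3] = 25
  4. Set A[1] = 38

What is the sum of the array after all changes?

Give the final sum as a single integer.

Answer: 139

Derivation:
Initial sum: 132
Change 1: A[5] 38 -> 45, delta = 7, sum = 139
Change 2: A[5] 45 -> 8, delta = -37, sum = 102
Change 3: A[3] 10 -> 25, delta = 15, sum = 117
Change 4: A[1] 16 -> 38, delta = 22, sum = 139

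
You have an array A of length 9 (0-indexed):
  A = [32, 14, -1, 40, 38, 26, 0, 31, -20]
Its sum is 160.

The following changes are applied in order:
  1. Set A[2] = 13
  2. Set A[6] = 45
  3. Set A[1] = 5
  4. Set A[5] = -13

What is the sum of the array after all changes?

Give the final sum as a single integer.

Answer: 171

Derivation:
Initial sum: 160
Change 1: A[2] -1 -> 13, delta = 14, sum = 174
Change 2: A[6] 0 -> 45, delta = 45, sum = 219
Change 3: A[1] 14 -> 5, delta = -9, sum = 210
Change 4: A[5] 26 -> -13, delta = -39, sum = 171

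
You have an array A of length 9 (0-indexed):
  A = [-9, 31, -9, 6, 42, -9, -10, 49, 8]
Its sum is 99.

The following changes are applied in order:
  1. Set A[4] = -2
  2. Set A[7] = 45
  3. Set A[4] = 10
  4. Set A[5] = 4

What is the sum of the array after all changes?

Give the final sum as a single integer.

Initial sum: 99
Change 1: A[4] 42 -> -2, delta = -44, sum = 55
Change 2: A[7] 49 -> 45, delta = -4, sum = 51
Change 3: A[4] -2 -> 10, delta = 12, sum = 63
Change 4: A[5] -9 -> 4, delta = 13, sum = 76

Answer: 76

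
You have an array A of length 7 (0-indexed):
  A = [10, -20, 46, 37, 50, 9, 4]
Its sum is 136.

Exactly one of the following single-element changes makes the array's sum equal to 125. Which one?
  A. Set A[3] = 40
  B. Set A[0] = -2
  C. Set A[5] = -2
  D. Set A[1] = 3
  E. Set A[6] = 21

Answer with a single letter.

Answer: C

Derivation:
Option A: A[3] 37->40, delta=3, new_sum=136+(3)=139
Option B: A[0] 10->-2, delta=-12, new_sum=136+(-12)=124
Option C: A[5] 9->-2, delta=-11, new_sum=136+(-11)=125 <-- matches target
Option D: A[1] -20->3, delta=23, new_sum=136+(23)=159
Option E: A[6] 4->21, delta=17, new_sum=136+(17)=153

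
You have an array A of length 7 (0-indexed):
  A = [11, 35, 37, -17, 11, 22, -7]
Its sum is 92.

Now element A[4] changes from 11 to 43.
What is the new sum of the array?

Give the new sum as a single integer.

Old value at index 4: 11
New value at index 4: 43
Delta = 43 - 11 = 32
New sum = old_sum + delta = 92 + (32) = 124

Answer: 124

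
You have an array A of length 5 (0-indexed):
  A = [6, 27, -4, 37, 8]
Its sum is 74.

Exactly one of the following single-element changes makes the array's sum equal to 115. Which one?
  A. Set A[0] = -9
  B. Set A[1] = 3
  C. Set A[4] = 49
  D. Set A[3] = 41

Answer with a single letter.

Option A: A[0] 6->-9, delta=-15, new_sum=74+(-15)=59
Option B: A[1] 27->3, delta=-24, new_sum=74+(-24)=50
Option C: A[4] 8->49, delta=41, new_sum=74+(41)=115 <-- matches target
Option D: A[3] 37->41, delta=4, new_sum=74+(4)=78

Answer: C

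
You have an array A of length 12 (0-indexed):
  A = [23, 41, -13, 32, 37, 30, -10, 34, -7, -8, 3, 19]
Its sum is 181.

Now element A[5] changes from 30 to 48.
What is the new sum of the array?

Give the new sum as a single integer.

Old value at index 5: 30
New value at index 5: 48
Delta = 48 - 30 = 18
New sum = old_sum + delta = 181 + (18) = 199

Answer: 199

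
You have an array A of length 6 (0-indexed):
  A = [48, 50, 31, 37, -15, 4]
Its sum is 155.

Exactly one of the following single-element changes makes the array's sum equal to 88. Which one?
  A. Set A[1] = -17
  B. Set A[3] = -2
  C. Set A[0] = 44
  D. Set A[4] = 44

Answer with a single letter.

Option A: A[1] 50->-17, delta=-67, new_sum=155+(-67)=88 <-- matches target
Option B: A[3] 37->-2, delta=-39, new_sum=155+(-39)=116
Option C: A[0] 48->44, delta=-4, new_sum=155+(-4)=151
Option D: A[4] -15->44, delta=59, new_sum=155+(59)=214

Answer: A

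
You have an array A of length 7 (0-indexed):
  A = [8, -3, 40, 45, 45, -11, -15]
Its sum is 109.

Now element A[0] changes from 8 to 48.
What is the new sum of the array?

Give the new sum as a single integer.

Old value at index 0: 8
New value at index 0: 48
Delta = 48 - 8 = 40
New sum = old_sum + delta = 109 + (40) = 149

Answer: 149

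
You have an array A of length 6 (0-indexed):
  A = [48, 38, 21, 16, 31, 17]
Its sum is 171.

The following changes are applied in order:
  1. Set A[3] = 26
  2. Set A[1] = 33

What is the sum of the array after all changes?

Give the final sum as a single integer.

Answer: 176

Derivation:
Initial sum: 171
Change 1: A[3] 16 -> 26, delta = 10, sum = 181
Change 2: A[1] 38 -> 33, delta = -5, sum = 176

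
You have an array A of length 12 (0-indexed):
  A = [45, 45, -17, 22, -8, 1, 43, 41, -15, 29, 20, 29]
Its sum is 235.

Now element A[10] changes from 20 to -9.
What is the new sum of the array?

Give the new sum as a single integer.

Answer: 206

Derivation:
Old value at index 10: 20
New value at index 10: -9
Delta = -9 - 20 = -29
New sum = old_sum + delta = 235 + (-29) = 206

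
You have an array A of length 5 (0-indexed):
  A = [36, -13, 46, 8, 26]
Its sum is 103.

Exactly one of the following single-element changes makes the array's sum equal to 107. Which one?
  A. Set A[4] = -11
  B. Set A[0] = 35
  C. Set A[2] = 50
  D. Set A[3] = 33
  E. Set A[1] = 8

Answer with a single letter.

Answer: C

Derivation:
Option A: A[4] 26->-11, delta=-37, new_sum=103+(-37)=66
Option B: A[0] 36->35, delta=-1, new_sum=103+(-1)=102
Option C: A[2] 46->50, delta=4, new_sum=103+(4)=107 <-- matches target
Option D: A[3] 8->33, delta=25, new_sum=103+(25)=128
Option E: A[1] -13->8, delta=21, new_sum=103+(21)=124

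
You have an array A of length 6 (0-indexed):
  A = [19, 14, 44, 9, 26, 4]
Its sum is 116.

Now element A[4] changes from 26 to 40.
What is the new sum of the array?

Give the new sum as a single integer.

Answer: 130

Derivation:
Old value at index 4: 26
New value at index 4: 40
Delta = 40 - 26 = 14
New sum = old_sum + delta = 116 + (14) = 130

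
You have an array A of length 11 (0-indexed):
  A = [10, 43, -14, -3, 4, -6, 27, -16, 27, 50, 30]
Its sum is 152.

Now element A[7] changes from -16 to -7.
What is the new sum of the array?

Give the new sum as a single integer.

Old value at index 7: -16
New value at index 7: -7
Delta = -7 - -16 = 9
New sum = old_sum + delta = 152 + (9) = 161

Answer: 161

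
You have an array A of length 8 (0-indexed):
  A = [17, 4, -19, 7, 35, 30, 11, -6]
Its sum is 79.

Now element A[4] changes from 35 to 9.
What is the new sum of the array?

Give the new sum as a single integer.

Answer: 53

Derivation:
Old value at index 4: 35
New value at index 4: 9
Delta = 9 - 35 = -26
New sum = old_sum + delta = 79 + (-26) = 53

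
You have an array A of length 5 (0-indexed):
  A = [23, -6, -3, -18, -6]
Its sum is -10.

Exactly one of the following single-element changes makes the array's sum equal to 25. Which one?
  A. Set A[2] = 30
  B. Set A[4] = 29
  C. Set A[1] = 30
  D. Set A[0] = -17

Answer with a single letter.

Option A: A[2] -3->30, delta=33, new_sum=-10+(33)=23
Option B: A[4] -6->29, delta=35, new_sum=-10+(35)=25 <-- matches target
Option C: A[1] -6->30, delta=36, new_sum=-10+(36)=26
Option D: A[0] 23->-17, delta=-40, new_sum=-10+(-40)=-50

Answer: B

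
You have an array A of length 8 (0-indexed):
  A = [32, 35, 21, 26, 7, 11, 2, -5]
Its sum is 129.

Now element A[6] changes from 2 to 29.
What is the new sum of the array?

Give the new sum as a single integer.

Old value at index 6: 2
New value at index 6: 29
Delta = 29 - 2 = 27
New sum = old_sum + delta = 129 + (27) = 156

Answer: 156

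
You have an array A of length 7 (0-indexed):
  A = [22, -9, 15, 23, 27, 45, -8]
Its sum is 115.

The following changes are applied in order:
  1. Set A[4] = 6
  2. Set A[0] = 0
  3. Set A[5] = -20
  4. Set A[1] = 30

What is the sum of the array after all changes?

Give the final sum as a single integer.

Answer: 46

Derivation:
Initial sum: 115
Change 1: A[4] 27 -> 6, delta = -21, sum = 94
Change 2: A[0] 22 -> 0, delta = -22, sum = 72
Change 3: A[5] 45 -> -20, delta = -65, sum = 7
Change 4: A[1] -9 -> 30, delta = 39, sum = 46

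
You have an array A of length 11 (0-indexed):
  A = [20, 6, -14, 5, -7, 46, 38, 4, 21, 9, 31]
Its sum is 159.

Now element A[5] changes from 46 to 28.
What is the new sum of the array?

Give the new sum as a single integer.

Answer: 141

Derivation:
Old value at index 5: 46
New value at index 5: 28
Delta = 28 - 46 = -18
New sum = old_sum + delta = 159 + (-18) = 141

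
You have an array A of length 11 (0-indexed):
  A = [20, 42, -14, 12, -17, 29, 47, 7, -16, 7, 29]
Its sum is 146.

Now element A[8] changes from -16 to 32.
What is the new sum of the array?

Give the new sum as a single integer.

Old value at index 8: -16
New value at index 8: 32
Delta = 32 - -16 = 48
New sum = old_sum + delta = 146 + (48) = 194

Answer: 194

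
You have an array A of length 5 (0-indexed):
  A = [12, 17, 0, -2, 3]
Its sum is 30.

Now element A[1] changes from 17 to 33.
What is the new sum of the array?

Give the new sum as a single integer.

Answer: 46

Derivation:
Old value at index 1: 17
New value at index 1: 33
Delta = 33 - 17 = 16
New sum = old_sum + delta = 30 + (16) = 46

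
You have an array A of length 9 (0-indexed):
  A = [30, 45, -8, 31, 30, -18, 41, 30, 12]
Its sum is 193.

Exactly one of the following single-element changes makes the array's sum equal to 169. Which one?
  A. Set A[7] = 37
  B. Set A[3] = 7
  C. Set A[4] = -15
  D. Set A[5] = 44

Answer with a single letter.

Answer: B

Derivation:
Option A: A[7] 30->37, delta=7, new_sum=193+(7)=200
Option B: A[3] 31->7, delta=-24, new_sum=193+(-24)=169 <-- matches target
Option C: A[4] 30->-15, delta=-45, new_sum=193+(-45)=148
Option D: A[5] -18->44, delta=62, new_sum=193+(62)=255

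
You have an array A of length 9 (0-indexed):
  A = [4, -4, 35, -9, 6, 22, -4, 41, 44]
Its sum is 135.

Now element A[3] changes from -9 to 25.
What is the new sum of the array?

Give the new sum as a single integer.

Old value at index 3: -9
New value at index 3: 25
Delta = 25 - -9 = 34
New sum = old_sum + delta = 135 + (34) = 169

Answer: 169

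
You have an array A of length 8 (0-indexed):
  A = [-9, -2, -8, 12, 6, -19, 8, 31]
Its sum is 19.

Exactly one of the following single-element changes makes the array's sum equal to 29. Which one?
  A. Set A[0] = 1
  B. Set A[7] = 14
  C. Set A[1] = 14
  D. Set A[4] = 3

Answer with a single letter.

Answer: A

Derivation:
Option A: A[0] -9->1, delta=10, new_sum=19+(10)=29 <-- matches target
Option B: A[7] 31->14, delta=-17, new_sum=19+(-17)=2
Option C: A[1] -2->14, delta=16, new_sum=19+(16)=35
Option D: A[4] 6->3, delta=-3, new_sum=19+(-3)=16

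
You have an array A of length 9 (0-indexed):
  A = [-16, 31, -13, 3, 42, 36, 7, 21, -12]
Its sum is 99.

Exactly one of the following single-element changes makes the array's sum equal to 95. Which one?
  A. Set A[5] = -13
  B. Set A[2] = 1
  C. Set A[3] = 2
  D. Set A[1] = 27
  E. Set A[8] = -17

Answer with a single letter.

Option A: A[5] 36->-13, delta=-49, new_sum=99+(-49)=50
Option B: A[2] -13->1, delta=14, new_sum=99+(14)=113
Option C: A[3] 3->2, delta=-1, new_sum=99+(-1)=98
Option D: A[1] 31->27, delta=-4, new_sum=99+(-4)=95 <-- matches target
Option E: A[8] -12->-17, delta=-5, new_sum=99+(-5)=94

Answer: D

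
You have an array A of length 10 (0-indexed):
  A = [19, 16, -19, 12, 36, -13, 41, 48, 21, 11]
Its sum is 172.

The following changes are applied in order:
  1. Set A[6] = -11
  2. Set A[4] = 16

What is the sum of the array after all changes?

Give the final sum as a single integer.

Initial sum: 172
Change 1: A[6] 41 -> -11, delta = -52, sum = 120
Change 2: A[4] 36 -> 16, delta = -20, sum = 100

Answer: 100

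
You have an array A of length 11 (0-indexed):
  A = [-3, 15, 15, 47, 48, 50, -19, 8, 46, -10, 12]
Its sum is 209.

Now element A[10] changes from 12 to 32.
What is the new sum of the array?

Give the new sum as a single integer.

Old value at index 10: 12
New value at index 10: 32
Delta = 32 - 12 = 20
New sum = old_sum + delta = 209 + (20) = 229

Answer: 229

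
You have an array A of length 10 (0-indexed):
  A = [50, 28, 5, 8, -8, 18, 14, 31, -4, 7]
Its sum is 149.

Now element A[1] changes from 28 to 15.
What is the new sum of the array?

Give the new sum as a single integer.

Answer: 136

Derivation:
Old value at index 1: 28
New value at index 1: 15
Delta = 15 - 28 = -13
New sum = old_sum + delta = 149 + (-13) = 136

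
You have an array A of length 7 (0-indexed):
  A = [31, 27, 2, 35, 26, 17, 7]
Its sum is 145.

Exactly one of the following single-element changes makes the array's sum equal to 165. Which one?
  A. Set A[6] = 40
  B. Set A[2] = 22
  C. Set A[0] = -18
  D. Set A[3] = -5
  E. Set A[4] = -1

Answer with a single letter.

Option A: A[6] 7->40, delta=33, new_sum=145+(33)=178
Option B: A[2] 2->22, delta=20, new_sum=145+(20)=165 <-- matches target
Option C: A[0] 31->-18, delta=-49, new_sum=145+(-49)=96
Option D: A[3] 35->-5, delta=-40, new_sum=145+(-40)=105
Option E: A[4] 26->-1, delta=-27, new_sum=145+(-27)=118

Answer: B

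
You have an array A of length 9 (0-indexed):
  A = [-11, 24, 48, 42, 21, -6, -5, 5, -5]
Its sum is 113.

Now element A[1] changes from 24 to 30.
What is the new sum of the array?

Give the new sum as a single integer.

Answer: 119

Derivation:
Old value at index 1: 24
New value at index 1: 30
Delta = 30 - 24 = 6
New sum = old_sum + delta = 113 + (6) = 119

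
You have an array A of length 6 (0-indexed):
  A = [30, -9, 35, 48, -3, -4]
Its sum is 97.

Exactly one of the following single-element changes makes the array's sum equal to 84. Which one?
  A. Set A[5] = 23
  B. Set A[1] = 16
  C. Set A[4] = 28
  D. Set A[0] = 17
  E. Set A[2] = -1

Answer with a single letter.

Answer: D

Derivation:
Option A: A[5] -4->23, delta=27, new_sum=97+(27)=124
Option B: A[1] -9->16, delta=25, new_sum=97+(25)=122
Option C: A[4] -3->28, delta=31, new_sum=97+(31)=128
Option D: A[0] 30->17, delta=-13, new_sum=97+(-13)=84 <-- matches target
Option E: A[2] 35->-1, delta=-36, new_sum=97+(-36)=61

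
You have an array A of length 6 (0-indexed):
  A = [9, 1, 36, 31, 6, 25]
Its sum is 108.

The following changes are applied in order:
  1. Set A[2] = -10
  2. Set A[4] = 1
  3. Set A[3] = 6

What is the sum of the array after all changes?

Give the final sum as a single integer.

Initial sum: 108
Change 1: A[2] 36 -> -10, delta = -46, sum = 62
Change 2: A[4] 6 -> 1, delta = -5, sum = 57
Change 3: A[3] 31 -> 6, delta = -25, sum = 32

Answer: 32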